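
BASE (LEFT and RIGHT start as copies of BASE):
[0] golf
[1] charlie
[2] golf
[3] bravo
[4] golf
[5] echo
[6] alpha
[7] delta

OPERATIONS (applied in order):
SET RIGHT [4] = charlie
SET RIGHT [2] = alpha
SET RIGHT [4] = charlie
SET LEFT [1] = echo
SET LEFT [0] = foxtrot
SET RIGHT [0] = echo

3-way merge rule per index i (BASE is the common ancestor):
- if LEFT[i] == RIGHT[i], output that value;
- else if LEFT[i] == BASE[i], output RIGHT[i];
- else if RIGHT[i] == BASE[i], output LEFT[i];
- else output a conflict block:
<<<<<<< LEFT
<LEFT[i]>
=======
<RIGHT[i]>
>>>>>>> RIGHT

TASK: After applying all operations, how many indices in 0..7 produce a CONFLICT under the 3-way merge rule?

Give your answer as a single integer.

Answer: 1

Derivation:
Final LEFT:  [foxtrot, echo, golf, bravo, golf, echo, alpha, delta]
Final RIGHT: [echo, charlie, alpha, bravo, charlie, echo, alpha, delta]
i=0: BASE=golf L=foxtrot R=echo all differ -> CONFLICT
i=1: L=echo, R=charlie=BASE -> take LEFT -> echo
i=2: L=golf=BASE, R=alpha -> take RIGHT -> alpha
i=3: L=bravo R=bravo -> agree -> bravo
i=4: L=golf=BASE, R=charlie -> take RIGHT -> charlie
i=5: L=echo R=echo -> agree -> echo
i=6: L=alpha R=alpha -> agree -> alpha
i=7: L=delta R=delta -> agree -> delta
Conflict count: 1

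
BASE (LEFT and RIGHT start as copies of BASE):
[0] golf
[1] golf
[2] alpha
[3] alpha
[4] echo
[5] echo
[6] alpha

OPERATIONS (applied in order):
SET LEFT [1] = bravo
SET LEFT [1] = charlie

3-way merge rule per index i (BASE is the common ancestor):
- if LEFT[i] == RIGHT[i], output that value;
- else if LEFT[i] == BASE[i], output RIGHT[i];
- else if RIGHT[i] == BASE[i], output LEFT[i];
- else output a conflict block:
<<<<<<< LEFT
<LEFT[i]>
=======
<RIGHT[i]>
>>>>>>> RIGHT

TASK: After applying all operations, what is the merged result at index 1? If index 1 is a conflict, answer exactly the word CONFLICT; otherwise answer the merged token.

Answer: charlie

Derivation:
Final LEFT:  [golf, charlie, alpha, alpha, echo, echo, alpha]
Final RIGHT: [golf, golf, alpha, alpha, echo, echo, alpha]
i=0: L=golf R=golf -> agree -> golf
i=1: L=charlie, R=golf=BASE -> take LEFT -> charlie
i=2: L=alpha R=alpha -> agree -> alpha
i=3: L=alpha R=alpha -> agree -> alpha
i=4: L=echo R=echo -> agree -> echo
i=5: L=echo R=echo -> agree -> echo
i=6: L=alpha R=alpha -> agree -> alpha
Index 1 -> charlie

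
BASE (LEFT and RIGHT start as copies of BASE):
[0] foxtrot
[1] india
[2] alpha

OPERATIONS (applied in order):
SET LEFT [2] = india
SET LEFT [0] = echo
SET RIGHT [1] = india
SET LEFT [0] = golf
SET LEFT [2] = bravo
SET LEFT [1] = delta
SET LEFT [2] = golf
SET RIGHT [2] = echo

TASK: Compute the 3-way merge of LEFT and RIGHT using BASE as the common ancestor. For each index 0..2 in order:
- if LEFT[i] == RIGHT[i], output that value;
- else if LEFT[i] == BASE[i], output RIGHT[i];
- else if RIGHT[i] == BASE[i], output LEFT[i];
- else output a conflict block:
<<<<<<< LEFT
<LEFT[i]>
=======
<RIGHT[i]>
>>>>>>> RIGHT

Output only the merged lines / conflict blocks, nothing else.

Answer: golf
delta
<<<<<<< LEFT
golf
=======
echo
>>>>>>> RIGHT

Derivation:
Final LEFT:  [golf, delta, golf]
Final RIGHT: [foxtrot, india, echo]
i=0: L=golf, R=foxtrot=BASE -> take LEFT -> golf
i=1: L=delta, R=india=BASE -> take LEFT -> delta
i=2: BASE=alpha L=golf R=echo all differ -> CONFLICT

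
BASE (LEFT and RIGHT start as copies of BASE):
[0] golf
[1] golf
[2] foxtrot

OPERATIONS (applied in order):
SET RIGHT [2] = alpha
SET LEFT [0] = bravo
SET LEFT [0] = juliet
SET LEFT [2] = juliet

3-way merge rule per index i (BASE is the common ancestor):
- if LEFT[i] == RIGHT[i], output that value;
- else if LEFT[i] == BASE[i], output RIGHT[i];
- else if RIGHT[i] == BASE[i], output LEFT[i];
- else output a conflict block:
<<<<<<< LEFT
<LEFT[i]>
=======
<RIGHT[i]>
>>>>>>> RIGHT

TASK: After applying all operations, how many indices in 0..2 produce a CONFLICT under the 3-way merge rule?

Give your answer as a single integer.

Final LEFT:  [juliet, golf, juliet]
Final RIGHT: [golf, golf, alpha]
i=0: L=juliet, R=golf=BASE -> take LEFT -> juliet
i=1: L=golf R=golf -> agree -> golf
i=2: BASE=foxtrot L=juliet R=alpha all differ -> CONFLICT
Conflict count: 1

Answer: 1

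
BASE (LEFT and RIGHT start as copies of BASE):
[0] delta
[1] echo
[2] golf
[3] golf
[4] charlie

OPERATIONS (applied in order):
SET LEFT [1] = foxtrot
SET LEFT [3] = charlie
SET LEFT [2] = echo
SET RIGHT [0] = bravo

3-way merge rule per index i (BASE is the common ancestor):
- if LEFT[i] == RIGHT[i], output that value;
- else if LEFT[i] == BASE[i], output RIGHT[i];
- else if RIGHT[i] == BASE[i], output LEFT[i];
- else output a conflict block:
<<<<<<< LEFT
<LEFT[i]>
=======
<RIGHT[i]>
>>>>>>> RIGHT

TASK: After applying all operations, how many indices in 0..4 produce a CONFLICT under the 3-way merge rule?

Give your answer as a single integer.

Answer: 0

Derivation:
Final LEFT:  [delta, foxtrot, echo, charlie, charlie]
Final RIGHT: [bravo, echo, golf, golf, charlie]
i=0: L=delta=BASE, R=bravo -> take RIGHT -> bravo
i=1: L=foxtrot, R=echo=BASE -> take LEFT -> foxtrot
i=2: L=echo, R=golf=BASE -> take LEFT -> echo
i=3: L=charlie, R=golf=BASE -> take LEFT -> charlie
i=4: L=charlie R=charlie -> agree -> charlie
Conflict count: 0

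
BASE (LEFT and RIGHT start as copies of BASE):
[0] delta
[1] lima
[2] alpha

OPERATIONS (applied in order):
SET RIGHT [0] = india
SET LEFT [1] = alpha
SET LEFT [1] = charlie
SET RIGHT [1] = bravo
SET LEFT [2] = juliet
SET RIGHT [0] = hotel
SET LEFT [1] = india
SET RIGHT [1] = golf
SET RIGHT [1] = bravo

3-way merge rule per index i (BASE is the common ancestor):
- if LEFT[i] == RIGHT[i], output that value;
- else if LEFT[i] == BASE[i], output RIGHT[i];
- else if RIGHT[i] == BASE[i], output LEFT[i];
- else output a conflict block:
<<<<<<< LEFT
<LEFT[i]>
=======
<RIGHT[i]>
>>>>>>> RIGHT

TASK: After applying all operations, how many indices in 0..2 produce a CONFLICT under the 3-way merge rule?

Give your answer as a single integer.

Answer: 1

Derivation:
Final LEFT:  [delta, india, juliet]
Final RIGHT: [hotel, bravo, alpha]
i=0: L=delta=BASE, R=hotel -> take RIGHT -> hotel
i=1: BASE=lima L=india R=bravo all differ -> CONFLICT
i=2: L=juliet, R=alpha=BASE -> take LEFT -> juliet
Conflict count: 1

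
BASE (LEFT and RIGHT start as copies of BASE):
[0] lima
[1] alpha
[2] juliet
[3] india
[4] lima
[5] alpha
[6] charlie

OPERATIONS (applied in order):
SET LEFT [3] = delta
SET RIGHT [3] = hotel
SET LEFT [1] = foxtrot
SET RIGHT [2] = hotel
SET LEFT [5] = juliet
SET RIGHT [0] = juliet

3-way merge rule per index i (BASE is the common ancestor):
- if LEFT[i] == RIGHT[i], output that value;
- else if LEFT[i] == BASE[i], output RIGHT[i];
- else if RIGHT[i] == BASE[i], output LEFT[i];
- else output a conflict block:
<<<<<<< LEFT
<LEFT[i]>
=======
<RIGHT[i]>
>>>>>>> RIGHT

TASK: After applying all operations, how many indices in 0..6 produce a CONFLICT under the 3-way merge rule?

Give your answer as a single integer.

Answer: 1

Derivation:
Final LEFT:  [lima, foxtrot, juliet, delta, lima, juliet, charlie]
Final RIGHT: [juliet, alpha, hotel, hotel, lima, alpha, charlie]
i=0: L=lima=BASE, R=juliet -> take RIGHT -> juliet
i=1: L=foxtrot, R=alpha=BASE -> take LEFT -> foxtrot
i=2: L=juliet=BASE, R=hotel -> take RIGHT -> hotel
i=3: BASE=india L=delta R=hotel all differ -> CONFLICT
i=4: L=lima R=lima -> agree -> lima
i=5: L=juliet, R=alpha=BASE -> take LEFT -> juliet
i=6: L=charlie R=charlie -> agree -> charlie
Conflict count: 1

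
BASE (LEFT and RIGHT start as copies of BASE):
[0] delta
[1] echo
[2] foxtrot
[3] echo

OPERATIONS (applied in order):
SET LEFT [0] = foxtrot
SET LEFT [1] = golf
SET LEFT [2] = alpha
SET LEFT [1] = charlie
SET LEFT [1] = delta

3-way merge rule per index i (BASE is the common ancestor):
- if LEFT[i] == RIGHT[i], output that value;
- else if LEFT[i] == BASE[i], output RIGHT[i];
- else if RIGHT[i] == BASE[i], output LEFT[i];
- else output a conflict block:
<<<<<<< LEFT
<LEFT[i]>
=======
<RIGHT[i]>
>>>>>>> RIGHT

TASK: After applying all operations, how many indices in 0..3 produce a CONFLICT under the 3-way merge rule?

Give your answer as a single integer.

Answer: 0

Derivation:
Final LEFT:  [foxtrot, delta, alpha, echo]
Final RIGHT: [delta, echo, foxtrot, echo]
i=0: L=foxtrot, R=delta=BASE -> take LEFT -> foxtrot
i=1: L=delta, R=echo=BASE -> take LEFT -> delta
i=2: L=alpha, R=foxtrot=BASE -> take LEFT -> alpha
i=3: L=echo R=echo -> agree -> echo
Conflict count: 0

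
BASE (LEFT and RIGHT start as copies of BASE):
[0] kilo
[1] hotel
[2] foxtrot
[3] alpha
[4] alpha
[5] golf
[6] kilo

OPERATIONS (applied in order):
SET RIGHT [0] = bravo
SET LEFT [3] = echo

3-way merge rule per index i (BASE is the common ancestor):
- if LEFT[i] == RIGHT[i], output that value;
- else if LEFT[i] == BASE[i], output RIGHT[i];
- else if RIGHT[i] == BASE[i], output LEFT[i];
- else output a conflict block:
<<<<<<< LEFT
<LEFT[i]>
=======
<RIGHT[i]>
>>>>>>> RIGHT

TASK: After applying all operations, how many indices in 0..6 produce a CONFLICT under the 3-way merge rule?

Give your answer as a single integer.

Final LEFT:  [kilo, hotel, foxtrot, echo, alpha, golf, kilo]
Final RIGHT: [bravo, hotel, foxtrot, alpha, alpha, golf, kilo]
i=0: L=kilo=BASE, R=bravo -> take RIGHT -> bravo
i=1: L=hotel R=hotel -> agree -> hotel
i=2: L=foxtrot R=foxtrot -> agree -> foxtrot
i=3: L=echo, R=alpha=BASE -> take LEFT -> echo
i=4: L=alpha R=alpha -> agree -> alpha
i=5: L=golf R=golf -> agree -> golf
i=6: L=kilo R=kilo -> agree -> kilo
Conflict count: 0

Answer: 0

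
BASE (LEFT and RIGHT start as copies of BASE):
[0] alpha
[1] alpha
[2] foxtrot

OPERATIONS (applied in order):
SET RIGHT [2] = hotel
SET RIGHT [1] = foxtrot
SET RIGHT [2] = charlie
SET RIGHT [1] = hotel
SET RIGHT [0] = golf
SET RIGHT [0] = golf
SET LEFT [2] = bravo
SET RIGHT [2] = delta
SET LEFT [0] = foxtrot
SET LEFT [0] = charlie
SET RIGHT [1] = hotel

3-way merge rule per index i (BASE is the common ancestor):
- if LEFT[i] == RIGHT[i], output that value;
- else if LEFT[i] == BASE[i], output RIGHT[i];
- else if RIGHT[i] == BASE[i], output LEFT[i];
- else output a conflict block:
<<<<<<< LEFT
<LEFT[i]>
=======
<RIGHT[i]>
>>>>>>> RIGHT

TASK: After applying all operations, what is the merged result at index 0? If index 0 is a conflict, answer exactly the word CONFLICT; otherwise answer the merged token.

Final LEFT:  [charlie, alpha, bravo]
Final RIGHT: [golf, hotel, delta]
i=0: BASE=alpha L=charlie R=golf all differ -> CONFLICT
i=1: L=alpha=BASE, R=hotel -> take RIGHT -> hotel
i=2: BASE=foxtrot L=bravo R=delta all differ -> CONFLICT
Index 0 -> CONFLICT

Answer: CONFLICT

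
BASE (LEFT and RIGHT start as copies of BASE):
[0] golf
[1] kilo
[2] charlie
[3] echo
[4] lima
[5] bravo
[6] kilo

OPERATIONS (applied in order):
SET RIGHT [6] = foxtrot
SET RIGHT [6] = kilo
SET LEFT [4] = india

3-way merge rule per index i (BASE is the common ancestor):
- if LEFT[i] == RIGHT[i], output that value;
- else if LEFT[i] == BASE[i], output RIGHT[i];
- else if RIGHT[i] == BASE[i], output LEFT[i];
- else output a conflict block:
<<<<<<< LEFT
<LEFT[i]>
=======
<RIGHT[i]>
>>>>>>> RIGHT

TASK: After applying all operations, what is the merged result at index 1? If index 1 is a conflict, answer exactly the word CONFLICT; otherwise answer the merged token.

Answer: kilo

Derivation:
Final LEFT:  [golf, kilo, charlie, echo, india, bravo, kilo]
Final RIGHT: [golf, kilo, charlie, echo, lima, bravo, kilo]
i=0: L=golf R=golf -> agree -> golf
i=1: L=kilo R=kilo -> agree -> kilo
i=2: L=charlie R=charlie -> agree -> charlie
i=3: L=echo R=echo -> agree -> echo
i=4: L=india, R=lima=BASE -> take LEFT -> india
i=5: L=bravo R=bravo -> agree -> bravo
i=6: L=kilo R=kilo -> agree -> kilo
Index 1 -> kilo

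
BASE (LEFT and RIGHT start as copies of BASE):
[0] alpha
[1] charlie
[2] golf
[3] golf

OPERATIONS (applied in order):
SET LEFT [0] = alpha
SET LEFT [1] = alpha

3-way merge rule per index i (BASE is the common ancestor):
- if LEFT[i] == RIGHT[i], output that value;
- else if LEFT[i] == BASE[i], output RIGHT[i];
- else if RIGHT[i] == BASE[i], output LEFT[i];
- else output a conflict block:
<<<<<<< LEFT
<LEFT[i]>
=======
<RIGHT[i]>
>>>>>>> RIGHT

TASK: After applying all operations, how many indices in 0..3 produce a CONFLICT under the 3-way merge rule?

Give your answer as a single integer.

Final LEFT:  [alpha, alpha, golf, golf]
Final RIGHT: [alpha, charlie, golf, golf]
i=0: L=alpha R=alpha -> agree -> alpha
i=1: L=alpha, R=charlie=BASE -> take LEFT -> alpha
i=2: L=golf R=golf -> agree -> golf
i=3: L=golf R=golf -> agree -> golf
Conflict count: 0

Answer: 0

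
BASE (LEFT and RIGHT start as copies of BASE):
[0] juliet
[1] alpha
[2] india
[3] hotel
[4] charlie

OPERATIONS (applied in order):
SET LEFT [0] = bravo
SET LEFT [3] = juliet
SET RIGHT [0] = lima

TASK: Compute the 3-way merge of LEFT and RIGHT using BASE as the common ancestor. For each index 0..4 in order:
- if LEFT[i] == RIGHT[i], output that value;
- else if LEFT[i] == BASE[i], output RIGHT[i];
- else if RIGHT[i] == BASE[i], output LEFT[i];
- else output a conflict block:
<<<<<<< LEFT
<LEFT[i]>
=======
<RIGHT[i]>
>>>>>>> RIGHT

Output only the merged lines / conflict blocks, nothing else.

Final LEFT:  [bravo, alpha, india, juliet, charlie]
Final RIGHT: [lima, alpha, india, hotel, charlie]
i=0: BASE=juliet L=bravo R=lima all differ -> CONFLICT
i=1: L=alpha R=alpha -> agree -> alpha
i=2: L=india R=india -> agree -> india
i=3: L=juliet, R=hotel=BASE -> take LEFT -> juliet
i=4: L=charlie R=charlie -> agree -> charlie

Answer: <<<<<<< LEFT
bravo
=======
lima
>>>>>>> RIGHT
alpha
india
juliet
charlie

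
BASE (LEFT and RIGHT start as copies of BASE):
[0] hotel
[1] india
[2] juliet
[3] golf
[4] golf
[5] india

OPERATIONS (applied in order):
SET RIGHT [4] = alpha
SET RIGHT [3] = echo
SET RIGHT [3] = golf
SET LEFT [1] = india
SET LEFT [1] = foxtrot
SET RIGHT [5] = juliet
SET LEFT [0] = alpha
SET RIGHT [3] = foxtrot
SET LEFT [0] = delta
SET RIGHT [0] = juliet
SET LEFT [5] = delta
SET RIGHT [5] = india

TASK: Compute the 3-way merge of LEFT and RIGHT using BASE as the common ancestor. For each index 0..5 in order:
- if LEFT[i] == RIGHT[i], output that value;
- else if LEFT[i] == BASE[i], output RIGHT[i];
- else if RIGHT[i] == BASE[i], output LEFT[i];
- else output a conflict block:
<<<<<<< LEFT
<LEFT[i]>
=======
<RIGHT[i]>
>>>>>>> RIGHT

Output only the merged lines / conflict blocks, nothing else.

Final LEFT:  [delta, foxtrot, juliet, golf, golf, delta]
Final RIGHT: [juliet, india, juliet, foxtrot, alpha, india]
i=0: BASE=hotel L=delta R=juliet all differ -> CONFLICT
i=1: L=foxtrot, R=india=BASE -> take LEFT -> foxtrot
i=2: L=juliet R=juliet -> agree -> juliet
i=3: L=golf=BASE, R=foxtrot -> take RIGHT -> foxtrot
i=4: L=golf=BASE, R=alpha -> take RIGHT -> alpha
i=5: L=delta, R=india=BASE -> take LEFT -> delta

Answer: <<<<<<< LEFT
delta
=======
juliet
>>>>>>> RIGHT
foxtrot
juliet
foxtrot
alpha
delta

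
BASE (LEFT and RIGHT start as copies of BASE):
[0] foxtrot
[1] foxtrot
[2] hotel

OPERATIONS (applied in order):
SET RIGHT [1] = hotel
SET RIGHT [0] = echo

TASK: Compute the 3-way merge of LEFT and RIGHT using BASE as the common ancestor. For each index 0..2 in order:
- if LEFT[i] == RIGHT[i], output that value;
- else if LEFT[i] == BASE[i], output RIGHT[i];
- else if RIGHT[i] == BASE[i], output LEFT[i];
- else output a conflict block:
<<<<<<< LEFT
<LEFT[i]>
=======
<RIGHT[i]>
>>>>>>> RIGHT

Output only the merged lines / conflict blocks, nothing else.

Answer: echo
hotel
hotel

Derivation:
Final LEFT:  [foxtrot, foxtrot, hotel]
Final RIGHT: [echo, hotel, hotel]
i=0: L=foxtrot=BASE, R=echo -> take RIGHT -> echo
i=1: L=foxtrot=BASE, R=hotel -> take RIGHT -> hotel
i=2: L=hotel R=hotel -> agree -> hotel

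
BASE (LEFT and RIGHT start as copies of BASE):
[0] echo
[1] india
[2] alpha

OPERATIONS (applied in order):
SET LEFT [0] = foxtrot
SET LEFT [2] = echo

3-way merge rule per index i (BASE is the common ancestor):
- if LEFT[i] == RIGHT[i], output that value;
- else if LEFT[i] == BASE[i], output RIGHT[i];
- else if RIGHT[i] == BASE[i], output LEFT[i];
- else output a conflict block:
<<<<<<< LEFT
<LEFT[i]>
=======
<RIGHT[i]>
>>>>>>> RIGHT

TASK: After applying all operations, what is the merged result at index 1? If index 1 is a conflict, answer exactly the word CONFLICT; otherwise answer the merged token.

Final LEFT:  [foxtrot, india, echo]
Final RIGHT: [echo, india, alpha]
i=0: L=foxtrot, R=echo=BASE -> take LEFT -> foxtrot
i=1: L=india R=india -> agree -> india
i=2: L=echo, R=alpha=BASE -> take LEFT -> echo
Index 1 -> india

Answer: india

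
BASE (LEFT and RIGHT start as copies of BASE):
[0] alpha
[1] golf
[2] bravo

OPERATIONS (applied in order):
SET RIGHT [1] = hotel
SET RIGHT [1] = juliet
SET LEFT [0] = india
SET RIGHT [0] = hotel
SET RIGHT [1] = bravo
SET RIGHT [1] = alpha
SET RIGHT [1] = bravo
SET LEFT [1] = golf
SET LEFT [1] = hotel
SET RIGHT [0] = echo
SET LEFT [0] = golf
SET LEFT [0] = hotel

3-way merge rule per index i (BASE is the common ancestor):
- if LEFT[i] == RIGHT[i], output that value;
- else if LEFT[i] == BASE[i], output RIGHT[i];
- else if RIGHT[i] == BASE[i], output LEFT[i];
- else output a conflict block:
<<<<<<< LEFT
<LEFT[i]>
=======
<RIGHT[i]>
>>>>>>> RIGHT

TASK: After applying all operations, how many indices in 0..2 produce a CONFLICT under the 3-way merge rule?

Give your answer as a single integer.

Final LEFT:  [hotel, hotel, bravo]
Final RIGHT: [echo, bravo, bravo]
i=0: BASE=alpha L=hotel R=echo all differ -> CONFLICT
i=1: BASE=golf L=hotel R=bravo all differ -> CONFLICT
i=2: L=bravo R=bravo -> agree -> bravo
Conflict count: 2

Answer: 2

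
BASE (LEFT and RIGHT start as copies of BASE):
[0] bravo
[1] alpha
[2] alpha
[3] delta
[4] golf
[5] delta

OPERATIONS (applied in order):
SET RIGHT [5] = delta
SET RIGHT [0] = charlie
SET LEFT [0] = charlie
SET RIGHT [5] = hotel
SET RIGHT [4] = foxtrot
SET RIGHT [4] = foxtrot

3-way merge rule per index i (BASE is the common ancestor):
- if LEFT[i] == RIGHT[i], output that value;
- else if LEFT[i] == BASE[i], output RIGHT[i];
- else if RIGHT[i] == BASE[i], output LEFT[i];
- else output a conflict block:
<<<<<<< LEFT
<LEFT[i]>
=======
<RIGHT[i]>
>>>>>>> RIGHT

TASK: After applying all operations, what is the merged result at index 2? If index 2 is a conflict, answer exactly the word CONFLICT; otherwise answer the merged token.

Answer: alpha

Derivation:
Final LEFT:  [charlie, alpha, alpha, delta, golf, delta]
Final RIGHT: [charlie, alpha, alpha, delta, foxtrot, hotel]
i=0: L=charlie R=charlie -> agree -> charlie
i=1: L=alpha R=alpha -> agree -> alpha
i=2: L=alpha R=alpha -> agree -> alpha
i=3: L=delta R=delta -> agree -> delta
i=4: L=golf=BASE, R=foxtrot -> take RIGHT -> foxtrot
i=5: L=delta=BASE, R=hotel -> take RIGHT -> hotel
Index 2 -> alpha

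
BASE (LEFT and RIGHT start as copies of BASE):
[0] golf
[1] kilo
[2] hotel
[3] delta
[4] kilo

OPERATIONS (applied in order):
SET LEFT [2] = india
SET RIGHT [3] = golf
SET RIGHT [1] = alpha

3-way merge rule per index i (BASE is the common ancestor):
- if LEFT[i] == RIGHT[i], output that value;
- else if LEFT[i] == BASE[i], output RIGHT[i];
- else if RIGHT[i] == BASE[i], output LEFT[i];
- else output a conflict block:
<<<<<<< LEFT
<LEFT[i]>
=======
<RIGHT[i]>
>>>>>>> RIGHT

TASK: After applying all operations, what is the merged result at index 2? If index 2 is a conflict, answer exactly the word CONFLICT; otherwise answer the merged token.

Answer: india

Derivation:
Final LEFT:  [golf, kilo, india, delta, kilo]
Final RIGHT: [golf, alpha, hotel, golf, kilo]
i=0: L=golf R=golf -> agree -> golf
i=1: L=kilo=BASE, R=alpha -> take RIGHT -> alpha
i=2: L=india, R=hotel=BASE -> take LEFT -> india
i=3: L=delta=BASE, R=golf -> take RIGHT -> golf
i=4: L=kilo R=kilo -> agree -> kilo
Index 2 -> india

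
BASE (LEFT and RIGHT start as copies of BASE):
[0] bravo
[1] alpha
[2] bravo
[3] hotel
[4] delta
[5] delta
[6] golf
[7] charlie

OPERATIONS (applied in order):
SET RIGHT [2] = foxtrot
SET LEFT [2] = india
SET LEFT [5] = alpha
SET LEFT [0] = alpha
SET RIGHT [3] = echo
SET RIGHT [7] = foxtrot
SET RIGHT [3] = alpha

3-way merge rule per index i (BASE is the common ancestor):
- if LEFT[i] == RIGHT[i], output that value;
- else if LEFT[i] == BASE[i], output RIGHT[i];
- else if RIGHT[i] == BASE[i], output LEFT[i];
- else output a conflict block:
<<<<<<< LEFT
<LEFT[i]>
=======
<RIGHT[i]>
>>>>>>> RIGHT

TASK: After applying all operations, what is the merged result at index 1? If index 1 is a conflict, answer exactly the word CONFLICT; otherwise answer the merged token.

Final LEFT:  [alpha, alpha, india, hotel, delta, alpha, golf, charlie]
Final RIGHT: [bravo, alpha, foxtrot, alpha, delta, delta, golf, foxtrot]
i=0: L=alpha, R=bravo=BASE -> take LEFT -> alpha
i=1: L=alpha R=alpha -> agree -> alpha
i=2: BASE=bravo L=india R=foxtrot all differ -> CONFLICT
i=3: L=hotel=BASE, R=alpha -> take RIGHT -> alpha
i=4: L=delta R=delta -> agree -> delta
i=5: L=alpha, R=delta=BASE -> take LEFT -> alpha
i=6: L=golf R=golf -> agree -> golf
i=7: L=charlie=BASE, R=foxtrot -> take RIGHT -> foxtrot
Index 1 -> alpha

Answer: alpha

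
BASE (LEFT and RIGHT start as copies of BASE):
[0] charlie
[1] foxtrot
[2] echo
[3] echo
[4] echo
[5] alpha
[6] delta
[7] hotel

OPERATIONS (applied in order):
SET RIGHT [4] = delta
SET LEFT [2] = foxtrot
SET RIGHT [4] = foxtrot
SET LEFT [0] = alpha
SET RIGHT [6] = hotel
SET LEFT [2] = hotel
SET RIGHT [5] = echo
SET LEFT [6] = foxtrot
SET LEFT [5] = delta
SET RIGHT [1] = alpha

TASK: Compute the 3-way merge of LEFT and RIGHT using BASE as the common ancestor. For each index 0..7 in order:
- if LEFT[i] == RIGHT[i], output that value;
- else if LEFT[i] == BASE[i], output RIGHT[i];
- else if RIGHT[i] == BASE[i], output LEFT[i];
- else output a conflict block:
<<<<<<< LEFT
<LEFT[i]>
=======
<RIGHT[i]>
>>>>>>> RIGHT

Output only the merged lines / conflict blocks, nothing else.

Answer: alpha
alpha
hotel
echo
foxtrot
<<<<<<< LEFT
delta
=======
echo
>>>>>>> RIGHT
<<<<<<< LEFT
foxtrot
=======
hotel
>>>>>>> RIGHT
hotel

Derivation:
Final LEFT:  [alpha, foxtrot, hotel, echo, echo, delta, foxtrot, hotel]
Final RIGHT: [charlie, alpha, echo, echo, foxtrot, echo, hotel, hotel]
i=0: L=alpha, R=charlie=BASE -> take LEFT -> alpha
i=1: L=foxtrot=BASE, R=alpha -> take RIGHT -> alpha
i=2: L=hotel, R=echo=BASE -> take LEFT -> hotel
i=3: L=echo R=echo -> agree -> echo
i=4: L=echo=BASE, R=foxtrot -> take RIGHT -> foxtrot
i=5: BASE=alpha L=delta R=echo all differ -> CONFLICT
i=6: BASE=delta L=foxtrot R=hotel all differ -> CONFLICT
i=7: L=hotel R=hotel -> agree -> hotel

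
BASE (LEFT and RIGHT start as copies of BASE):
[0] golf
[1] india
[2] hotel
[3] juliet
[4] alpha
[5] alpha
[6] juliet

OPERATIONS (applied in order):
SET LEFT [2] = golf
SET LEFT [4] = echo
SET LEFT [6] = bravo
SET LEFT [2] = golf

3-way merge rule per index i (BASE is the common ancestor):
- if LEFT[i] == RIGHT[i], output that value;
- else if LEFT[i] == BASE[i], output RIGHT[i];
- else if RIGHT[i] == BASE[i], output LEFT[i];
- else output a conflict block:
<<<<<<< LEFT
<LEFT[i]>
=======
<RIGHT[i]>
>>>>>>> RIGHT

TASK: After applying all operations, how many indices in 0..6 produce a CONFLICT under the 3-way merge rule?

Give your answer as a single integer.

Final LEFT:  [golf, india, golf, juliet, echo, alpha, bravo]
Final RIGHT: [golf, india, hotel, juliet, alpha, alpha, juliet]
i=0: L=golf R=golf -> agree -> golf
i=1: L=india R=india -> agree -> india
i=2: L=golf, R=hotel=BASE -> take LEFT -> golf
i=3: L=juliet R=juliet -> agree -> juliet
i=4: L=echo, R=alpha=BASE -> take LEFT -> echo
i=5: L=alpha R=alpha -> agree -> alpha
i=6: L=bravo, R=juliet=BASE -> take LEFT -> bravo
Conflict count: 0

Answer: 0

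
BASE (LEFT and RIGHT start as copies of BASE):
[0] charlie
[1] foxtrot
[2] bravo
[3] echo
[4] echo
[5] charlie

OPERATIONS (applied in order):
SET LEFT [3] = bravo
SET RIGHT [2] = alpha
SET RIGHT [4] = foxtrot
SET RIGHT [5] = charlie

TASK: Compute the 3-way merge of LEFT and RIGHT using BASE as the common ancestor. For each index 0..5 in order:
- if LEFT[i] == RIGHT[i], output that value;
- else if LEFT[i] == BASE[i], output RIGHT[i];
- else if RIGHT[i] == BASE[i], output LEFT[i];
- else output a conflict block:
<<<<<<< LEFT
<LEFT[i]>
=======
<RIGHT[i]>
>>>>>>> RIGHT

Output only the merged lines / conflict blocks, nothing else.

Answer: charlie
foxtrot
alpha
bravo
foxtrot
charlie

Derivation:
Final LEFT:  [charlie, foxtrot, bravo, bravo, echo, charlie]
Final RIGHT: [charlie, foxtrot, alpha, echo, foxtrot, charlie]
i=0: L=charlie R=charlie -> agree -> charlie
i=1: L=foxtrot R=foxtrot -> agree -> foxtrot
i=2: L=bravo=BASE, R=alpha -> take RIGHT -> alpha
i=3: L=bravo, R=echo=BASE -> take LEFT -> bravo
i=4: L=echo=BASE, R=foxtrot -> take RIGHT -> foxtrot
i=5: L=charlie R=charlie -> agree -> charlie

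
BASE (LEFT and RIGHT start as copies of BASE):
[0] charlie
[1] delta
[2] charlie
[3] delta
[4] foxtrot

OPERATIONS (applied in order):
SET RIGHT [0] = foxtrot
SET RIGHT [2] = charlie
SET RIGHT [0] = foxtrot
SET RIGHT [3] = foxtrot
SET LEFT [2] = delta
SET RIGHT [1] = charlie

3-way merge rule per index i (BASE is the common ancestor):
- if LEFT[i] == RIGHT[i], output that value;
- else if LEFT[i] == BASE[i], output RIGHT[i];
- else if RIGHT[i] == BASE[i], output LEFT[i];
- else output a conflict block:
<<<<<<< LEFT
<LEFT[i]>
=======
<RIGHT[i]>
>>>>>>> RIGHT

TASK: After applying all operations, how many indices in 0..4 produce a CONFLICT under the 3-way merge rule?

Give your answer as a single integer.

Final LEFT:  [charlie, delta, delta, delta, foxtrot]
Final RIGHT: [foxtrot, charlie, charlie, foxtrot, foxtrot]
i=0: L=charlie=BASE, R=foxtrot -> take RIGHT -> foxtrot
i=1: L=delta=BASE, R=charlie -> take RIGHT -> charlie
i=2: L=delta, R=charlie=BASE -> take LEFT -> delta
i=3: L=delta=BASE, R=foxtrot -> take RIGHT -> foxtrot
i=4: L=foxtrot R=foxtrot -> agree -> foxtrot
Conflict count: 0

Answer: 0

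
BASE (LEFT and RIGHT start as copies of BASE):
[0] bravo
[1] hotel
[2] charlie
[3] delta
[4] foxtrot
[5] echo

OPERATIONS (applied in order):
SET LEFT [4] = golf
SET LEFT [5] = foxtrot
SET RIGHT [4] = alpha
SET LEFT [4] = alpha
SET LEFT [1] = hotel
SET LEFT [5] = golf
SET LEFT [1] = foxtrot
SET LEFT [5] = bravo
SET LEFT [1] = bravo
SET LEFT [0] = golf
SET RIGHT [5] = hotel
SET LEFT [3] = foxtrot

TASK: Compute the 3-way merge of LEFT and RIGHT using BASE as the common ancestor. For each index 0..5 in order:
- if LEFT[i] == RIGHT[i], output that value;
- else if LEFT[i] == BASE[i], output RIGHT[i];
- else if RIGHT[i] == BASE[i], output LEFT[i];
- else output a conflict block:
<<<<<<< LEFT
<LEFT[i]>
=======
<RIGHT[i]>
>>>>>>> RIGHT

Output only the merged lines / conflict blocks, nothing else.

Answer: golf
bravo
charlie
foxtrot
alpha
<<<<<<< LEFT
bravo
=======
hotel
>>>>>>> RIGHT

Derivation:
Final LEFT:  [golf, bravo, charlie, foxtrot, alpha, bravo]
Final RIGHT: [bravo, hotel, charlie, delta, alpha, hotel]
i=0: L=golf, R=bravo=BASE -> take LEFT -> golf
i=1: L=bravo, R=hotel=BASE -> take LEFT -> bravo
i=2: L=charlie R=charlie -> agree -> charlie
i=3: L=foxtrot, R=delta=BASE -> take LEFT -> foxtrot
i=4: L=alpha R=alpha -> agree -> alpha
i=5: BASE=echo L=bravo R=hotel all differ -> CONFLICT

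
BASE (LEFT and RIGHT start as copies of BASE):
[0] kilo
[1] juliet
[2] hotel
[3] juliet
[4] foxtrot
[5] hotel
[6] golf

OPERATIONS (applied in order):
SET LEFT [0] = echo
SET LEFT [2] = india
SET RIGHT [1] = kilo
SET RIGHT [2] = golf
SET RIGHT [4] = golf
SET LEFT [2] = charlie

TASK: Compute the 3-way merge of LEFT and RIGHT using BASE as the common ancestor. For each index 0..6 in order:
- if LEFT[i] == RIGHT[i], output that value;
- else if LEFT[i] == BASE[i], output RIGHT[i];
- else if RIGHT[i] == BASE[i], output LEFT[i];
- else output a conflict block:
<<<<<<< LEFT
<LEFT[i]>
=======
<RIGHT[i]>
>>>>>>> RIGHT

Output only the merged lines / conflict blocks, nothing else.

Answer: echo
kilo
<<<<<<< LEFT
charlie
=======
golf
>>>>>>> RIGHT
juliet
golf
hotel
golf

Derivation:
Final LEFT:  [echo, juliet, charlie, juliet, foxtrot, hotel, golf]
Final RIGHT: [kilo, kilo, golf, juliet, golf, hotel, golf]
i=0: L=echo, R=kilo=BASE -> take LEFT -> echo
i=1: L=juliet=BASE, R=kilo -> take RIGHT -> kilo
i=2: BASE=hotel L=charlie R=golf all differ -> CONFLICT
i=3: L=juliet R=juliet -> agree -> juliet
i=4: L=foxtrot=BASE, R=golf -> take RIGHT -> golf
i=5: L=hotel R=hotel -> agree -> hotel
i=6: L=golf R=golf -> agree -> golf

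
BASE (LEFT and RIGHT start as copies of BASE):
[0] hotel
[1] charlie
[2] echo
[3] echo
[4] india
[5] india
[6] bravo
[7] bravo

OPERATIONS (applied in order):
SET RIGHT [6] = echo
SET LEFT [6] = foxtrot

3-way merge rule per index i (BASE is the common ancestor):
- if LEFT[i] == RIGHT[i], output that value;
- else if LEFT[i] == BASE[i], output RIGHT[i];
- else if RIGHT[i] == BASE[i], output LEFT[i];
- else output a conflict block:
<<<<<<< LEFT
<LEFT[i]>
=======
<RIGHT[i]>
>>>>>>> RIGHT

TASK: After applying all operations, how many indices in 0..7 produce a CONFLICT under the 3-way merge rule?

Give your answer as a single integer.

Answer: 1

Derivation:
Final LEFT:  [hotel, charlie, echo, echo, india, india, foxtrot, bravo]
Final RIGHT: [hotel, charlie, echo, echo, india, india, echo, bravo]
i=0: L=hotel R=hotel -> agree -> hotel
i=1: L=charlie R=charlie -> agree -> charlie
i=2: L=echo R=echo -> agree -> echo
i=3: L=echo R=echo -> agree -> echo
i=4: L=india R=india -> agree -> india
i=5: L=india R=india -> agree -> india
i=6: BASE=bravo L=foxtrot R=echo all differ -> CONFLICT
i=7: L=bravo R=bravo -> agree -> bravo
Conflict count: 1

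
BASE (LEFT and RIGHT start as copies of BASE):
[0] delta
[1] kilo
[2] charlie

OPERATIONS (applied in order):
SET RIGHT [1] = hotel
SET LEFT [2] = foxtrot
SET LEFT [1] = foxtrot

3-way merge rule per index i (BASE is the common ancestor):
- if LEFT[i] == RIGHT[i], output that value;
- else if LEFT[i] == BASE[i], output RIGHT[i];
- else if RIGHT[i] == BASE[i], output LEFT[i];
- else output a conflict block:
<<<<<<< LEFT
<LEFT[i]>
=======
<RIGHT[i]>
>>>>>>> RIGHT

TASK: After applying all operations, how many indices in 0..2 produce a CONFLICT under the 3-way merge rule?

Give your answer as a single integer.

Answer: 1

Derivation:
Final LEFT:  [delta, foxtrot, foxtrot]
Final RIGHT: [delta, hotel, charlie]
i=0: L=delta R=delta -> agree -> delta
i=1: BASE=kilo L=foxtrot R=hotel all differ -> CONFLICT
i=2: L=foxtrot, R=charlie=BASE -> take LEFT -> foxtrot
Conflict count: 1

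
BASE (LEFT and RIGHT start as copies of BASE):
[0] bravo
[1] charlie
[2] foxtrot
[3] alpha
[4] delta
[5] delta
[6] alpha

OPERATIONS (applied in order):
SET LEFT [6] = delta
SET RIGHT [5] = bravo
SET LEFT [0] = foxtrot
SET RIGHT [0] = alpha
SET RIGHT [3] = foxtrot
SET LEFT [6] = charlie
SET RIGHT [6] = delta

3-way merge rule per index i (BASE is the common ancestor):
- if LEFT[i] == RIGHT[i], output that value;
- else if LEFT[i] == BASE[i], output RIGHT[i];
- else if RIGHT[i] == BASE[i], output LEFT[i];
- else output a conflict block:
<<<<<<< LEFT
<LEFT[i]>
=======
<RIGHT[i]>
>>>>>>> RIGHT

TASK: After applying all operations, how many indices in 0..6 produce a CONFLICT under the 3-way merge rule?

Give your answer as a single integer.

Final LEFT:  [foxtrot, charlie, foxtrot, alpha, delta, delta, charlie]
Final RIGHT: [alpha, charlie, foxtrot, foxtrot, delta, bravo, delta]
i=0: BASE=bravo L=foxtrot R=alpha all differ -> CONFLICT
i=1: L=charlie R=charlie -> agree -> charlie
i=2: L=foxtrot R=foxtrot -> agree -> foxtrot
i=3: L=alpha=BASE, R=foxtrot -> take RIGHT -> foxtrot
i=4: L=delta R=delta -> agree -> delta
i=5: L=delta=BASE, R=bravo -> take RIGHT -> bravo
i=6: BASE=alpha L=charlie R=delta all differ -> CONFLICT
Conflict count: 2

Answer: 2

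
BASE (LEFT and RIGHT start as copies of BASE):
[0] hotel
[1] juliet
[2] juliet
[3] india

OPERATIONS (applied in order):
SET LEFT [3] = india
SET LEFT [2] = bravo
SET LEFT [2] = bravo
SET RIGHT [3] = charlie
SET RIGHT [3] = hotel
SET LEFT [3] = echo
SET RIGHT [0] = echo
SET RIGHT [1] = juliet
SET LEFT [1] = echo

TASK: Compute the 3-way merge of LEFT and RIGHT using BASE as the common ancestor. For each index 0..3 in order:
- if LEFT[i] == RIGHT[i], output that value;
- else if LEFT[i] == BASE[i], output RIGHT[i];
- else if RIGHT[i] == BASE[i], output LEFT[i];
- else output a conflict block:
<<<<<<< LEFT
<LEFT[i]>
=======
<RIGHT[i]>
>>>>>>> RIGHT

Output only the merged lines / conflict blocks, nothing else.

Final LEFT:  [hotel, echo, bravo, echo]
Final RIGHT: [echo, juliet, juliet, hotel]
i=0: L=hotel=BASE, R=echo -> take RIGHT -> echo
i=1: L=echo, R=juliet=BASE -> take LEFT -> echo
i=2: L=bravo, R=juliet=BASE -> take LEFT -> bravo
i=3: BASE=india L=echo R=hotel all differ -> CONFLICT

Answer: echo
echo
bravo
<<<<<<< LEFT
echo
=======
hotel
>>>>>>> RIGHT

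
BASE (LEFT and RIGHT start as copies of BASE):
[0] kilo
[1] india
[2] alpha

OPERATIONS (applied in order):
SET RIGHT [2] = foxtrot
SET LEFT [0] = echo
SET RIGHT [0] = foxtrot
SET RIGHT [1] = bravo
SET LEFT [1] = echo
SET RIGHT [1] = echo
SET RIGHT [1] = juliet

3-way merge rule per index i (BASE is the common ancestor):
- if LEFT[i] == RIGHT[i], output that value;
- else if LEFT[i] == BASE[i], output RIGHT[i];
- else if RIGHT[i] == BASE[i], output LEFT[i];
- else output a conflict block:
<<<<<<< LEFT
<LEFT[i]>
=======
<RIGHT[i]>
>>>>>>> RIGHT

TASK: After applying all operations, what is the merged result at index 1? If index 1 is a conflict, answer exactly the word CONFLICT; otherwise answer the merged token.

Answer: CONFLICT

Derivation:
Final LEFT:  [echo, echo, alpha]
Final RIGHT: [foxtrot, juliet, foxtrot]
i=0: BASE=kilo L=echo R=foxtrot all differ -> CONFLICT
i=1: BASE=india L=echo R=juliet all differ -> CONFLICT
i=2: L=alpha=BASE, R=foxtrot -> take RIGHT -> foxtrot
Index 1 -> CONFLICT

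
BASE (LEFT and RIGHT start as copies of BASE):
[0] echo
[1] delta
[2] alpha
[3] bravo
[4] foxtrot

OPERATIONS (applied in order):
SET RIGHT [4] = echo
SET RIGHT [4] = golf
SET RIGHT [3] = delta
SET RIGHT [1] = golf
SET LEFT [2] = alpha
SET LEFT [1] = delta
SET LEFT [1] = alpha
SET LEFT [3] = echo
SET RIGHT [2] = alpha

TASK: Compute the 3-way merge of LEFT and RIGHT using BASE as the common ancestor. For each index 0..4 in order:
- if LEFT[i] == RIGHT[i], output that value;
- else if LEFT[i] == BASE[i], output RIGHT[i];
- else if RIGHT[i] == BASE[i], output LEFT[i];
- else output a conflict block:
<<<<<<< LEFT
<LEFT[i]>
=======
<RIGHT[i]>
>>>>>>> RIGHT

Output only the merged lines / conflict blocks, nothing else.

Answer: echo
<<<<<<< LEFT
alpha
=======
golf
>>>>>>> RIGHT
alpha
<<<<<<< LEFT
echo
=======
delta
>>>>>>> RIGHT
golf

Derivation:
Final LEFT:  [echo, alpha, alpha, echo, foxtrot]
Final RIGHT: [echo, golf, alpha, delta, golf]
i=0: L=echo R=echo -> agree -> echo
i=1: BASE=delta L=alpha R=golf all differ -> CONFLICT
i=2: L=alpha R=alpha -> agree -> alpha
i=3: BASE=bravo L=echo R=delta all differ -> CONFLICT
i=4: L=foxtrot=BASE, R=golf -> take RIGHT -> golf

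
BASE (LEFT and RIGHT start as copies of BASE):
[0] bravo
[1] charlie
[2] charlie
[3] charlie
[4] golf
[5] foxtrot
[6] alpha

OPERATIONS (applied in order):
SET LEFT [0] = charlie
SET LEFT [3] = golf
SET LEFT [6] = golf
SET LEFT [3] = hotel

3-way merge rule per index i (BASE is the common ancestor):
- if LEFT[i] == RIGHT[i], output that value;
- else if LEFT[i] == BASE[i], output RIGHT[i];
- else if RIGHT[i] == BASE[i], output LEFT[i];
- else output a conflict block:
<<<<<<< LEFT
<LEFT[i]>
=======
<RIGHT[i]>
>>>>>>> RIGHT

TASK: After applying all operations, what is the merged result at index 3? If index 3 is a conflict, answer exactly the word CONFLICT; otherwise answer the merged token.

Answer: hotel

Derivation:
Final LEFT:  [charlie, charlie, charlie, hotel, golf, foxtrot, golf]
Final RIGHT: [bravo, charlie, charlie, charlie, golf, foxtrot, alpha]
i=0: L=charlie, R=bravo=BASE -> take LEFT -> charlie
i=1: L=charlie R=charlie -> agree -> charlie
i=2: L=charlie R=charlie -> agree -> charlie
i=3: L=hotel, R=charlie=BASE -> take LEFT -> hotel
i=4: L=golf R=golf -> agree -> golf
i=5: L=foxtrot R=foxtrot -> agree -> foxtrot
i=6: L=golf, R=alpha=BASE -> take LEFT -> golf
Index 3 -> hotel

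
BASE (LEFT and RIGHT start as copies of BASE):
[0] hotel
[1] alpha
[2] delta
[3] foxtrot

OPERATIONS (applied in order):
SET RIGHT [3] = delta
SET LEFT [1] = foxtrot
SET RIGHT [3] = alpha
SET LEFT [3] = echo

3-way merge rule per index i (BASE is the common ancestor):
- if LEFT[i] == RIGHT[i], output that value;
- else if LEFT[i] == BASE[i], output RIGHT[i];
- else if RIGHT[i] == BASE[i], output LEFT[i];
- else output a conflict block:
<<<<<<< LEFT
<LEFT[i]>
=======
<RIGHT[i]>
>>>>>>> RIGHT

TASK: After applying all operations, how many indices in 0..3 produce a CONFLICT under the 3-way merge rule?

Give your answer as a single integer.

Answer: 1

Derivation:
Final LEFT:  [hotel, foxtrot, delta, echo]
Final RIGHT: [hotel, alpha, delta, alpha]
i=0: L=hotel R=hotel -> agree -> hotel
i=1: L=foxtrot, R=alpha=BASE -> take LEFT -> foxtrot
i=2: L=delta R=delta -> agree -> delta
i=3: BASE=foxtrot L=echo R=alpha all differ -> CONFLICT
Conflict count: 1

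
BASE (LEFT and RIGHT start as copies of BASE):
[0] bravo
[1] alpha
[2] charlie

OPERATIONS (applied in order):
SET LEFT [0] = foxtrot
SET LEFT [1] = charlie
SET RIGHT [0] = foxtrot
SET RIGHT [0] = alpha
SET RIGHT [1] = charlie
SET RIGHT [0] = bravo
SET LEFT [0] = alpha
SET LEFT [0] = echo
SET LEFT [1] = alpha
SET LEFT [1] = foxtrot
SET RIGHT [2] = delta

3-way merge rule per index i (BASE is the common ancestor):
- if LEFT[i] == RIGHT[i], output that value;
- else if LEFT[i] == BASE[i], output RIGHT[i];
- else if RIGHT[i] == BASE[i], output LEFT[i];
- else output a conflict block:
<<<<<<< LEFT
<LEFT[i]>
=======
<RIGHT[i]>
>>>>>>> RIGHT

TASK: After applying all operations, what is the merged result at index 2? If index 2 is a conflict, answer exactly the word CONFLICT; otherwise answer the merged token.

Answer: delta

Derivation:
Final LEFT:  [echo, foxtrot, charlie]
Final RIGHT: [bravo, charlie, delta]
i=0: L=echo, R=bravo=BASE -> take LEFT -> echo
i=1: BASE=alpha L=foxtrot R=charlie all differ -> CONFLICT
i=2: L=charlie=BASE, R=delta -> take RIGHT -> delta
Index 2 -> delta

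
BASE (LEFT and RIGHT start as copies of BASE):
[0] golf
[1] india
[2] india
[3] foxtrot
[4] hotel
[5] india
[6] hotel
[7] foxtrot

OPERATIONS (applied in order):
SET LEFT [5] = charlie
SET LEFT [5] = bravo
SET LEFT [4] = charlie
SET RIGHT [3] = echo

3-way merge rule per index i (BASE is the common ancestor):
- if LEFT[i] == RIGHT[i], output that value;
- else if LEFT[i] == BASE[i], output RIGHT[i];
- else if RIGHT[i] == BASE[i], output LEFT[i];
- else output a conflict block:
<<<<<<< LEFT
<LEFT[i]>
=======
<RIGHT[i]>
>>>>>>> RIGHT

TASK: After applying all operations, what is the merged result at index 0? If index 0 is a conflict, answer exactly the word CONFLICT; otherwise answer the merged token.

Answer: golf

Derivation:
Final LEFT:  [golf, india, india, foxtrot, charlie, bravo, hotel, foxtrot]
Final RIGHT: [golf, india, india, echo, hotel, india, hotel, foxtrot]
i=0: L=golf R=golf -> agree -> golf
i=1: L=india R=india -> agree -> india
i=2: L=india R=india -> agree -> india
i=3: L=foxtrot=BASE, R=echo -> take RIGHT -> echo
i=4: L=charlie, R=hotel=BASE -> take LEFT -> charlie
i=5: L=bravo, R=india=BASE -> take LEFT -> bravo
i=6: L=hotel R=hotel -> agree -> hotel
i=7: L=foxtrot R=foxtrot -> agree -> foxtrot
Index 0 -> golf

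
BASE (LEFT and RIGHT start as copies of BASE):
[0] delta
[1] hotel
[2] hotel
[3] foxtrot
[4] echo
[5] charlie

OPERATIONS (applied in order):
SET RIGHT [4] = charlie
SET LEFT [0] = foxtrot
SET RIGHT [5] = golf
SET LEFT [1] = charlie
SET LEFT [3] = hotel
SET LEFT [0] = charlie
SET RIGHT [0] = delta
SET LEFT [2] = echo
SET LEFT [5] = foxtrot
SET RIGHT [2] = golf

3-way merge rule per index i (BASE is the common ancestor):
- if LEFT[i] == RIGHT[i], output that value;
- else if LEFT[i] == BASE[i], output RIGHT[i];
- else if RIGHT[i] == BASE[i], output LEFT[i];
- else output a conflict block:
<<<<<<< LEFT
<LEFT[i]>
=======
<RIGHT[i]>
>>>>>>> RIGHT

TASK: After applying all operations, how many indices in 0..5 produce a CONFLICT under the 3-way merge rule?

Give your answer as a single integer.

Answer: 2

Derivation:
Final LEFT:  [charlie, charlie, echo, hotel, echo, foxtrot]
Final RIGHT: [delta, hotel, golf, foxtrot, charlie, golf]
i=0: L=charlie, R=delta=BASE -> take LEFT -> charlie
i=1: L=charlie, R=hotel=BASE -> take LEFT -> charlie
i=2: BASE=hotel L=echo R=golf all differ -> CONFLICT
i=3: L=hotel, R=foxtrot=BASE -> take LEFT -> hotel
i=4: L=echo=BASE, R=charlie -> take RIGHT -> charlie
i=5: BASE=charlie L=foxtrot R=golf all differ -> CONFLICT
Conflict count: 2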